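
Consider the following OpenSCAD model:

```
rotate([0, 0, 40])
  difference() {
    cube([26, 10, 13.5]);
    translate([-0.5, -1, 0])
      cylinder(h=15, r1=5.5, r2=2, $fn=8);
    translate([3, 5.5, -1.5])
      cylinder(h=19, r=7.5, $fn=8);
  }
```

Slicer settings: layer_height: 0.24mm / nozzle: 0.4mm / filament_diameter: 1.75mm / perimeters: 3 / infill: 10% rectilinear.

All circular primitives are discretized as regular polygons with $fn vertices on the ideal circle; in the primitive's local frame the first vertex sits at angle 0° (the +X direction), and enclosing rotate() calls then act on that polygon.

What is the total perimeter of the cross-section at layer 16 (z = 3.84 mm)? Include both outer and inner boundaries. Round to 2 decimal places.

At z = 3.84 mm: the cube (footprint 26×10) is included at this height (perimeter 72.00 mm); the cone at (-0.5, -1) contributes a regular 8-gon of circumradius 4.604 (interpolated between r1=5.5 and r2=2 at t=0.256) (perimeter = 2·8·4.604·sin(180°/8) = 28.19 mm); the cylinder at (3, 5.5): section is a regular 8-gon, circumradius r=7.5 (perimeter = 2·8·7.500·sin(180°/8) = 45.92 mm); Subtracting the remaining from the first: starting from the 26×10 cube, the cone at (-0.5, -1) partially overlaps it — only the 8.84 mm² overlap (of its 59.95 mm²) is removed, clipping the outline; the r=7.5 cylinder at (3, 5.5) partially overlaps it — only the 85.66 mm² overlap (of its 159.10 mm²) is removed, clipping the outline — boundary = 56.66 mm; (rotated 40° about Z; rotation is an isometry so areas/perimeters/island counts are preserved). Overall, the cross-section is a single solid region. Total boundary length (outer) = 56.66 mm.

56.66 mm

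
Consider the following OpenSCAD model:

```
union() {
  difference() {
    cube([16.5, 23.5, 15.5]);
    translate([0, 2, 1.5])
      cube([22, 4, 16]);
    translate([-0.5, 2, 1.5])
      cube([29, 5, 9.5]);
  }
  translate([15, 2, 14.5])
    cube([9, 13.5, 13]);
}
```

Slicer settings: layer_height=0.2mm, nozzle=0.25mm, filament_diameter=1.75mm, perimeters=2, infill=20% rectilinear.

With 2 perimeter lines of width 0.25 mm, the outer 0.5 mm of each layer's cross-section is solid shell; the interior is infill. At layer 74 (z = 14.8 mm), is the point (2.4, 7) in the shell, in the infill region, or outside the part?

At z = 14.8 mm: the cube (footprint 16.5×23.5) is included at this height; the cube at (0, 2) is present — its section is the full 22×4 rectangle; the cube at (-0.5, 2) is not intersected at this z (z outside [1.5, 11]); Taking the first minus the rest: starting from the 16.5×23.5 cube, the 22×4 cube at (0, 2) partially overlaps it — only the 66.00 mm² overlap (of its 88.00 mm²) is removed, clipping the outline — 2 connected regions; the cube at (15, 2) (footprint 9×13.5) is included at this height; Combining (union): the regions partially overlap (shared area 14.25 mm²), so overlapping operands fuse into one piece — 1 connected region. Overall, the cross-section is a single solid region. The nearest boundary edge runs (15.00, 6.00)→(0.00, 6.00); distance from the point to it = 1.00 mm. The point is inside the cross-section and 1.00 mm from the nearest boundary — more than the 0.5 mm shell width (2 × 0.25), so it's in the infill interior.

infill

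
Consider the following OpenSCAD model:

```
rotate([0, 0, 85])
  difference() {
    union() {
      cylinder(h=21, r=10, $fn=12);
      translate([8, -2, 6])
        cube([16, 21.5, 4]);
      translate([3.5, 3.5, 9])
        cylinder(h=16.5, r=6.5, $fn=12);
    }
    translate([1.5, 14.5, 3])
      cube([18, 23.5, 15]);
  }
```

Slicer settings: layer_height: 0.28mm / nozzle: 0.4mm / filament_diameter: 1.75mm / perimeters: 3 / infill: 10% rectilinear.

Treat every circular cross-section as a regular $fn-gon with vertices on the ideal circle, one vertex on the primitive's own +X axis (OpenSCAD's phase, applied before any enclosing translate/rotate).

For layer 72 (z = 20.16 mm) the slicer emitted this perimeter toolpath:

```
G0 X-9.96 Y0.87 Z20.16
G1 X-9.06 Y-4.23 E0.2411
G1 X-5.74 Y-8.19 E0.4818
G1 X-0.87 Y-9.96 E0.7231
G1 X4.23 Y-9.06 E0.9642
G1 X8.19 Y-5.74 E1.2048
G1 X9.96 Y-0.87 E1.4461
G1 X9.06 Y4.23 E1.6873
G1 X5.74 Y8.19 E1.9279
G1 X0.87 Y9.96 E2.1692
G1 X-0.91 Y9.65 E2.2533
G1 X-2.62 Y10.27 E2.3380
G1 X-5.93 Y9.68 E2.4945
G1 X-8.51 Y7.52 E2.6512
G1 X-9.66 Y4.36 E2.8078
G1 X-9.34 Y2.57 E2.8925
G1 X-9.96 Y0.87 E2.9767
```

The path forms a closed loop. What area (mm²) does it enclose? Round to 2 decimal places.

Apply the shoelace formula to the sequence of (X, Y) vertices; enclosed area = 312.78 mm².

312.78 mm²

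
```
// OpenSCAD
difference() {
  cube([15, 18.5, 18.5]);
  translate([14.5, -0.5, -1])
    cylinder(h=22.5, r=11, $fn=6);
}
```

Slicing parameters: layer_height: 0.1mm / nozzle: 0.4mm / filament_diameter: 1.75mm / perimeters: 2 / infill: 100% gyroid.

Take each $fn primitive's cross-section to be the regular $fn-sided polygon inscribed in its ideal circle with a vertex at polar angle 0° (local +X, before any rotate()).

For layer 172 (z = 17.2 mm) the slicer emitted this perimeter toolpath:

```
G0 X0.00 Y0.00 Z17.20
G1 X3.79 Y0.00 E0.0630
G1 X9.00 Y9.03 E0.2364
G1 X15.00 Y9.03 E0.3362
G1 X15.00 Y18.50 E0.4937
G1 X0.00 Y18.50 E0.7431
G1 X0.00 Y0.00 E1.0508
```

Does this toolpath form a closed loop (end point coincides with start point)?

Start point (G0): (0.00, 0.00). End point (last G1): the path returns to the start — closed.

yes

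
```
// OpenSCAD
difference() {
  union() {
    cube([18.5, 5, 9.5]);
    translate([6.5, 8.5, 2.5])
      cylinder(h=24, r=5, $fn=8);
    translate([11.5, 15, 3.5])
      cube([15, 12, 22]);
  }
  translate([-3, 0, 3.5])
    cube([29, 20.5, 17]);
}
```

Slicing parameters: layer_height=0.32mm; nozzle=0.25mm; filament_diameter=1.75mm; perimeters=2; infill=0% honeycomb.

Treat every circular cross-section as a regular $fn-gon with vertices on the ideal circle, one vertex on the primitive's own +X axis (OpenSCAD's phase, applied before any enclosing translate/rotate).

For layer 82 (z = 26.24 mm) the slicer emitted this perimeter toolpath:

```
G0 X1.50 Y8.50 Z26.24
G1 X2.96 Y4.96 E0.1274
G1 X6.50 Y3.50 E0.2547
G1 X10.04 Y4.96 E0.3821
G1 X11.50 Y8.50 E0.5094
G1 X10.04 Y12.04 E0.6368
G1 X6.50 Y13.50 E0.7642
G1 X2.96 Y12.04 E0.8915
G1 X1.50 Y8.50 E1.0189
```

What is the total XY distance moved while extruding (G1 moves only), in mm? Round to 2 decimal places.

30.63 mm

Sum the Euclidean lengths of each G1 segment: total = 30.63 mm.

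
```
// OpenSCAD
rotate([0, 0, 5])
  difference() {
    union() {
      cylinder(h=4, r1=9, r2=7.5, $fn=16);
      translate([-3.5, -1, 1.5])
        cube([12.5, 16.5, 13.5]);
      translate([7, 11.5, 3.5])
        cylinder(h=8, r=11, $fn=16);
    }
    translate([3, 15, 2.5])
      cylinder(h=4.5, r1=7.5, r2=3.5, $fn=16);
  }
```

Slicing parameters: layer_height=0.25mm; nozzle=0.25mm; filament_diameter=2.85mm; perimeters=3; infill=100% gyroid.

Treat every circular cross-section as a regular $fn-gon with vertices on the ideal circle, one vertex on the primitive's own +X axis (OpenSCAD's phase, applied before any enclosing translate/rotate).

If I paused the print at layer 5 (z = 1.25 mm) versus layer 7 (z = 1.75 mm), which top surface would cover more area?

layer 7 (z = 1.75 mm)

Layer 5 (z = 1.25): the cone contributes a regular 16-gon of circumradius 8.531 (interpolated between r1=9 and r2=7.5 at t=0.312) (area = (16/2)·8.531²·sin(360°/16) = 222.82 mm²); the cube at (-3.5, -1) is not intersected at this z (z outside [1.5, 15]); the cylinder at (7, 11.5) does not reach this height (z outside [3.5, 11.5]); Taking the union: only the cone is present, so the union is just that shape — area = 222.82 mm²; the cone at (3, 15) is not intersected at this z (z outside [2.5, 7]); After the difference (first − rest): none of the subtracted shapes is present at this height, so that combined region is unchanged — area = 222.82 mm²; (whole slice rotated 5° about Z — lengths, areas and connectivity unchanged). So its area = 222.82 mm². Layer 7 (z = 1.75): the cone (r1=9→r2=7.5) has section circumradius 8.344 here — a regular 16-gon (area = (16/2)·8.344²·sin(360°/16) = 213.13 mm²); the 12.5×16.5 cube at (-3.5, -1) contributes its full rectangle (area 206.25 mm²); the cylinder at (7, 11.5) is not intersected at this z (z outside [3.5, 11.5]); Taking the union: the regions partially overlap — summed areas 419.38 mm² minus the doubly-counted overlap 92.99 mm² gives 326.39 mm² — area = 326.39 mm²; the cone at (3, 15) is not intersected at this z (z outside [2.5, 7]); Taking the first minus the rest: none of the subtracted shapes is present at this height, so that combined region is unchanged — area = 326.39 mm²; (whole slice rotated 5° about Z — lengths, areas and connectivity unchanged). So its area = 326.39 mm². Layer 7 is larger (326.39 vs 222.82 mm²).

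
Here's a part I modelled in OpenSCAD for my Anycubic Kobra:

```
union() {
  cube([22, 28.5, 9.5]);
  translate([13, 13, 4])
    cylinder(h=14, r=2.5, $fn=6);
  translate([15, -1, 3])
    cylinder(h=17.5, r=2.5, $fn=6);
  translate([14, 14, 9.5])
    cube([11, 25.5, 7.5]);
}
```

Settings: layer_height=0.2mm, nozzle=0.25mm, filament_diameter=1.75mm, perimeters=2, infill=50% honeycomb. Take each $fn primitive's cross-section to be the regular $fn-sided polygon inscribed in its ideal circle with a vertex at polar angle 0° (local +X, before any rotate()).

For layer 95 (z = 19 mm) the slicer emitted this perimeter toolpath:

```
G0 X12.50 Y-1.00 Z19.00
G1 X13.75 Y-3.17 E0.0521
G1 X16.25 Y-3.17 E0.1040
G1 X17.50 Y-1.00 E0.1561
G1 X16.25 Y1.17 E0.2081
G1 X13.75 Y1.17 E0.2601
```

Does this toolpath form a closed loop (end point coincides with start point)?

no

Start point (G0): (12.50, -1.00). End point (last G1): the path does not return to the start — open.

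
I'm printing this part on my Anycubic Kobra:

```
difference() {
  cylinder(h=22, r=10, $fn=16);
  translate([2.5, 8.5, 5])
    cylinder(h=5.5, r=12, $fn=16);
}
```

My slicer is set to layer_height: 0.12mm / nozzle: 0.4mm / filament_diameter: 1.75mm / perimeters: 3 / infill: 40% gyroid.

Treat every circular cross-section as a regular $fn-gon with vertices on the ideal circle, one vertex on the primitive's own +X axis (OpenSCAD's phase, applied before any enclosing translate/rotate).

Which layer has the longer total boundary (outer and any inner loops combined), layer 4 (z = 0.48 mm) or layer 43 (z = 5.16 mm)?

Layer 4 (z = 0.48): the r=10 cylinder gives a regular 16-gon of circumradius 10 (constant along its height) (perimeter = 2·16·10.000·sin(180°/16) = 62.43 mm); the cylinder at (2.5, 8.5) does not reach this height (z outside [5, 10.5]); Subtracting the remaining from the first: none of the subtracted shapes is present at this height, so the r=10 cylinder is unchanged — boundary = 62.43 mm. So its perimeter = 62.43 mm. Layer 43 (z = 5.16): the r=10 cylinder contributes a regular 16-gon of circumradius 10 (perimeter = 2·16·10.000·sin(180°/16) = 62.43 mm); the cylinder at (2.5, 8.5): section is a regular 16-gon, circumradius r=12 (perimeter = 2·16·12.000·sin(180°/16) = 74.91 mm); Taking the first minus the rest: starting from the r=10 cylinder, the r=12 cylinder at (2.5, 8.5) partially overlaps it — only the 181.37 mm² overlap (of its 440.85 mm²) is removed, clipping the outline — boundary = 58.04 mm. So its perimeter = 58.04 mm. Layer 4 is larger (62.43 vs 58.04 mm).

layer 4 (z = 0.48 mm)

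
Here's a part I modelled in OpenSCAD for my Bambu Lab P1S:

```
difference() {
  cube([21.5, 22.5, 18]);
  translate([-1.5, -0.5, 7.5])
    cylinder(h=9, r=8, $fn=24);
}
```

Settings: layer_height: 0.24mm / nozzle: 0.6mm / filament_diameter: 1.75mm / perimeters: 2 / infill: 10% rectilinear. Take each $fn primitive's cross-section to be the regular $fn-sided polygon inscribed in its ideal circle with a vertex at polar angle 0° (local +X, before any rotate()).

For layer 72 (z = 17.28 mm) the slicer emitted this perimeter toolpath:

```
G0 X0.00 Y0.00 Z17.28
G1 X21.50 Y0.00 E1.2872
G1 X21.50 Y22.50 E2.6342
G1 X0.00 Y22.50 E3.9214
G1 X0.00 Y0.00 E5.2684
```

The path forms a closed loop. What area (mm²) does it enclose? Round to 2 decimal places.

Apply the shoelace formula to the sequence of (X, Y) vertices; enclosed area = 483.75 mm².

483.75 mm²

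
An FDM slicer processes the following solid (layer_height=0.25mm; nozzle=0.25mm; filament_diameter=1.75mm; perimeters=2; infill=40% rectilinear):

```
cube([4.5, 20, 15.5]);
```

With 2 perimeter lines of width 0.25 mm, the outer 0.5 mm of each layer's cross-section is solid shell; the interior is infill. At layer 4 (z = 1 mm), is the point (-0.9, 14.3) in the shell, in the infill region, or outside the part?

At z = 1 mm: the cube (footprint 4.5×20) is included at this height. Overall, the cross-section is a single solid region. The nearest boundary edge runs (0.00, 20.00)→(0.00, 0.00); distance from the point to it = 0.90 mm. The point is not inside any of the regions above, so it lies outside the cross-section (0.90 mm from the nearest boundary).

outside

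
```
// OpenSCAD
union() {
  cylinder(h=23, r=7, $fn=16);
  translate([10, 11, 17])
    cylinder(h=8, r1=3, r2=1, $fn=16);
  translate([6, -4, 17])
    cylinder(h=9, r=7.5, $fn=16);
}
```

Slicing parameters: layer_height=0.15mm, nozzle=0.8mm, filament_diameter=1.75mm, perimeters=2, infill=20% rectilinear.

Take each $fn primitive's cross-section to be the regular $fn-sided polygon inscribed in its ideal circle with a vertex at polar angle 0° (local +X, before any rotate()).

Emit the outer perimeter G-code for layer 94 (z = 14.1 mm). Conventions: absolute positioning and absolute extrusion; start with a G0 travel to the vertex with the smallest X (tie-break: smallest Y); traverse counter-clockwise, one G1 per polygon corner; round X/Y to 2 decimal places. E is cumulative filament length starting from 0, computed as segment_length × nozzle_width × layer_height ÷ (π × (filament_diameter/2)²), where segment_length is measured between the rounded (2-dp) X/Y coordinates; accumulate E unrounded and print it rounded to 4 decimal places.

G0 X-7.00 Y0.00 Z14.10
G1 X-6.47 Y-2.68 E0.1363
G1 X-4.95 Y-4.95 E0.2726
G1 X-2.68 Y-6.47 E0.4089
G1 X0.00 Y-7.00 E0.5452
G1 X2.68 Y-6.47 E0.6815
G1 X4.95 Y-4.95 E0.8178
G1 X6.47 Y-2.68 E0.9541
G1 X7.00 Y0.00 E1.0904
G1 X6.47 Y2.68 E1.2267
G1 X4.95 Y4.95 E1.3630
G1 X2.68 Y6.47 E1.4992
G1 X0.00 Y7.00 E1.6355
G1 X-2.68 Y6.47 E1.7718
G1 X-4.95 Y4.95 E1.9081
G1 X-6.47 Y2.68 E2.0444
G1 X-7.00 Y0.00 E2.1807

At z = 14.1 mm: the r=7 cylinder gives a regular 16-gon of circumradius 7 (constant along its height); the cone at (10, 11) is absent (z outside [17, 25]); the cylinder at (6, -4) does not reach this height (z outside [17, 26]); Combining (union): only the r=7 cylinder is present, so the union is just that shape — 1 connected region. The outline is a single polygon with 16 vertices. Extrusion per mm of travel: 0.8 × 0.15 / (π × 0.875²) = 0.049890. Accumulating E over each segment gives final E = 2.1807.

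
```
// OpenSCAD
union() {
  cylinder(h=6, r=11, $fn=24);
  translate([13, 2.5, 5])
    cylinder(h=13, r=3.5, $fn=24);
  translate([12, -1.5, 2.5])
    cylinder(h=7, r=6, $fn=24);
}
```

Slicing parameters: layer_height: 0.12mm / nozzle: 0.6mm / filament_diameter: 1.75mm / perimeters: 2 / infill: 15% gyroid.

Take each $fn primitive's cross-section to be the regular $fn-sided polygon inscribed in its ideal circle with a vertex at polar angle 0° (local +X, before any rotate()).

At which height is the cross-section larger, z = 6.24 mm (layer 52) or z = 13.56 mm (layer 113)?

Layer 52 (z = 6.24): the cylinder is absent (z outside [0, 6]); the r=3.5 cylinder at (13, 2.5) gives a regular 24-gon of circumradius 3.5 (constant along its height) (area = (24/2)·3.500²·sin(360°/24) = 38.05 mm²); the r=6 cylinder at (12, -1.5) contributes a regular 24-gon of circumradius 6 (area = (24/2)·6.000²·sin(360°/24) = 111.81 mm²); Combining (union): the regions partially overlap — summed areas 149.86 mm² minus the doubly-counted overlap 29.32 mm² gives 120.54 mm² — area = 120.54 mm². So its area = 120.54 mm². Layer 113 (z = 13.56): the cylinder is absent (z outside [0, 6]); the r=3.5 cylinder at (13, 2.5) contributes a regular 24-gon of circumradius 3.5 (area = (24/2)·3.500²·sin(360°/24) = 38.05 mm²); the cylinder at (12, -1.5) does not reach this height (z outside [2.5, 9.5]); Merging all regions: only the r=3.5 cylinder at (13, 2.5) is present, so the union is just that shape — area = 38.05 mm². So its area = 38.05 mm². Layer 52 is larger (120.54 vs 38.05 mm²).

layer 52 (z = 6.24 mm)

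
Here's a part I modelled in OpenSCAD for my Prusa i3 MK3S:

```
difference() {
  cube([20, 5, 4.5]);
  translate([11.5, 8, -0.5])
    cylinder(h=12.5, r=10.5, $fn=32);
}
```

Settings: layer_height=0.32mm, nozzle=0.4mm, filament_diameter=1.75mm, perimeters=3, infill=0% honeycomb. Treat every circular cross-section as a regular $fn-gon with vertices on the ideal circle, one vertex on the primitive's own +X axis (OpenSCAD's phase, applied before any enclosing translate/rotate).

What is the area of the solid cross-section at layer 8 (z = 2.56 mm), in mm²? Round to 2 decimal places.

15.34 mm²

At z = 2.56 mm: the 20×5 cube contributes its full rectangle (area 100.00 mm²); the r=10.5 cylinder at (11.5, 8) gives a regular 32-gon of circumradius 10.5 (constant along its height) (area = (32/2)·10.500²·sin(360°/32) = 344.14 mm²); Subtracting the remaining from the first: starting from the 20×5 cube (100.00 mm²), the r=10.5 cylinder at (11.5, 8) partially overlaps it — only the 84.66 mm² overlap (of its 344.14 mm²) is removed, clipping the outline — area = 15.34 mm². Overall, the cross-section has 2 separate islands. Net area = 15.34 mm².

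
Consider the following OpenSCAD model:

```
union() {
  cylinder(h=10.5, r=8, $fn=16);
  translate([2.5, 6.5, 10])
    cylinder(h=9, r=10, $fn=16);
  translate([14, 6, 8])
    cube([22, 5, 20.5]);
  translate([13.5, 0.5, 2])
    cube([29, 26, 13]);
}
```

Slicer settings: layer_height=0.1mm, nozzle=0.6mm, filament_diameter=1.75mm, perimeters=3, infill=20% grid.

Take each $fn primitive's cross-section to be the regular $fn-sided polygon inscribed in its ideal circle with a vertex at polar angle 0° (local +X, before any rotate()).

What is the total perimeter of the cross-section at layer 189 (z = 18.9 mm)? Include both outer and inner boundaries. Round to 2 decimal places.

At z = 18.9 mm: the cylinder does not reach this height (z outside [0, 10.5]); the r=10 cylinder at (2.5, 6.5) contributes a regular 16-gon of circumradius 10 (perimeter = 2·16·10.000·sin(180°/16) = 62.43 mm); the cube at (14, 6) (footprint 22×5) is included at this height (perimeter 54.00 mm); the cube at (13.5, 0.5) is absent (z outside [2, 15]); Taking the union: the 2 present regions are separate (no shared area or edge), so areas and boundary lengths simply add and each stays a separate island — boundary = 116.43 mm. Overall, the cross-section has 2 separate islands. Total boundary length (outer) = 116.43 mm.

116.43 mm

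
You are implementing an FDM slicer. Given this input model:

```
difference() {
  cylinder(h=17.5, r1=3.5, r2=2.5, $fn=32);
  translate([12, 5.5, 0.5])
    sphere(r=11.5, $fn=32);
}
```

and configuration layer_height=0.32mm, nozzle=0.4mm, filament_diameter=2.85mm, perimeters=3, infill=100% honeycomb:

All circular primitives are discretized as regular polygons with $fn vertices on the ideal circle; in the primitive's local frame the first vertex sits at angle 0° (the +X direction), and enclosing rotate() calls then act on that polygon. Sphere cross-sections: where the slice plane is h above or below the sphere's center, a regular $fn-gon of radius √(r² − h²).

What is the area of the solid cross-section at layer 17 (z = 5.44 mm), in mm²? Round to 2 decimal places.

31.20 mm²

At z = 5.44 mm: the cone: at t=0.311 of its height the radius interpolates to r₁+(r₂−r₁)t = 3.189, giving a regular 32-gon of that circumradius (area = (32/2)·3.189²·sin(360°/32) = 31.75 mm²); the sphere at (12, 5.5): section is a regular 32-gon, circumradius = √(r²−h²) = √(11.5²−4.94²) = 10.385 (area = (32/2)·10.385²·sin(360°/32) = 336.64 mm²); Taking the first minus the rest: starting from the cone (31.75 mm²), the r=11.5 sphere at (12, 5.5) partially overlaps it — only the 0.55 mm² overlap (of its 336.64 mm²) is removed, clipping the outline — area = 31.20 mm². Overall, the cross-section is a single solid region. Net area = 31.20 mm².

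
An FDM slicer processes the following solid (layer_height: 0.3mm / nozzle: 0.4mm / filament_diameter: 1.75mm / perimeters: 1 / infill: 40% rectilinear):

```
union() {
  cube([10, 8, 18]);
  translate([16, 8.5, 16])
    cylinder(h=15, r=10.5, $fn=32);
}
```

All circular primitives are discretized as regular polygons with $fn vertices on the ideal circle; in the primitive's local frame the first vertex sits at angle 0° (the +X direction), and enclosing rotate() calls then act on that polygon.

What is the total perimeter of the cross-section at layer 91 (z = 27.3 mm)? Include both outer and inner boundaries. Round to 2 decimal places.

At z = 27.3 mm: the cube is absent (z outside [0, 18]); the cylinder at (16, 8.5): section is a regular 32-gon, circumradius r=10.5 (perimeter = 2·32·10.500·sin(180°/32) = 65.87 mm); Combining (union): only the r=10.5 cylinder at (16, 8.5) is present, so the union is just that shape — boundary = 65.87 mm. Overall, the cross-section is a single solid region. Total boundary length (outer) = 65.87 mm.

65.87 mm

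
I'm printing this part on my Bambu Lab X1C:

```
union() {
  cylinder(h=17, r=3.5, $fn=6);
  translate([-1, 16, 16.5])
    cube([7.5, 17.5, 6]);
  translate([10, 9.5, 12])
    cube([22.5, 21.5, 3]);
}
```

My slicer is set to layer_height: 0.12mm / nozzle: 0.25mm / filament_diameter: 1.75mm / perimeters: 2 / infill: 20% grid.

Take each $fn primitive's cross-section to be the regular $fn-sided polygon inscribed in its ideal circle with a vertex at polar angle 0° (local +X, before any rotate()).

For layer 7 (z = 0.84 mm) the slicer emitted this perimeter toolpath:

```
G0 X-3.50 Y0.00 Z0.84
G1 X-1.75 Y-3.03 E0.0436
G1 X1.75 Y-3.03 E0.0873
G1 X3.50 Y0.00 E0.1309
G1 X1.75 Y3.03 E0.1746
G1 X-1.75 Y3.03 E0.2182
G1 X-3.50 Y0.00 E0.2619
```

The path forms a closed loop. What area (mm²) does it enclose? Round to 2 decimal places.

Apply the shoelace formula to the sequence of (X, Y) vertices; enclosed area = 31.81 mm².

31.81 mm²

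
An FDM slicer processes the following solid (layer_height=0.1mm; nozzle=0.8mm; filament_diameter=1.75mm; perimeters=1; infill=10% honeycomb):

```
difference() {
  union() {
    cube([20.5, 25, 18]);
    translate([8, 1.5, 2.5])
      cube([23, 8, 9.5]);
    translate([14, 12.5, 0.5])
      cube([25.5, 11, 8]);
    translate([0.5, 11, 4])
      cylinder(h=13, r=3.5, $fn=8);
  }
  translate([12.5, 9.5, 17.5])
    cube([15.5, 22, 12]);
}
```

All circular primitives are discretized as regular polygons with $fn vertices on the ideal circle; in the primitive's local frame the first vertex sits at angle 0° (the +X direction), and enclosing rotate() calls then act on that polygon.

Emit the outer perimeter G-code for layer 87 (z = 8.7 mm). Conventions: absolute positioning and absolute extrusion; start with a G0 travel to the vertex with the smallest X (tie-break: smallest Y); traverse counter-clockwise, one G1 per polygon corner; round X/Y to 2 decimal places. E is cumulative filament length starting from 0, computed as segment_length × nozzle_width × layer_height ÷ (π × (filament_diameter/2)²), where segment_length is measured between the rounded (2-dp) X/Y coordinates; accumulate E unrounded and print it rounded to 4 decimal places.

At z = 8.7 mm: the 20.5×25 cube contributes its full rectangle; the cube at (8, 1.5) (footprint 23×8) is included at this height; the cube at (14, 12.5) does not reach this height (z outside [0.5, 8.5]); the cylinder at (0.5, 11): section is a regular 8-gon, circumradius r=3.5; Merging all regions: the regions partially overlap (shared area 120.72 mm²), so overlapping operands fuse into one piece — 1 connected region; the cube at (12.5, 9.5) does not reach this height (z outside [17.5, 29.5]); Subtracting the remaining from the first: none of the subtracted shapes is present at this height, so that combined region is unchanged — 1 connected region. The outline is a single polygon with 13 vertices. Extrusion per mm of travel: 0.8 × 0.1 / (π × 0.875²) = 0.033260. Accumulating E over each segment gives final E = 3.8262.

G0 X-3.00 Y11.00 Z8.70
G1 X-1.97 Y8.53 E0.0890
G1 X0.00 Y7.71 E0.1600
G1 X0.00 Y0.00 E0.4164
G1 X20.50 Y0.00 E1.0982
G1 X20.50 Y1.50 E1.1481
G1 X31.00 Y1.50 E1.4974
G1 X31.00 Y9.50 E1.7635
G1 X20.50 Y9.50 E2.1127
G1 X20.50 Y25.00 E2.6282
G1 X0.00 Y25.00 E3.3100
G1 X0.00 Y14.29 E3.6663
G1 X-1.97 Y13.47 E3.7372
G1 X-3.00 Y11.00 E3.8262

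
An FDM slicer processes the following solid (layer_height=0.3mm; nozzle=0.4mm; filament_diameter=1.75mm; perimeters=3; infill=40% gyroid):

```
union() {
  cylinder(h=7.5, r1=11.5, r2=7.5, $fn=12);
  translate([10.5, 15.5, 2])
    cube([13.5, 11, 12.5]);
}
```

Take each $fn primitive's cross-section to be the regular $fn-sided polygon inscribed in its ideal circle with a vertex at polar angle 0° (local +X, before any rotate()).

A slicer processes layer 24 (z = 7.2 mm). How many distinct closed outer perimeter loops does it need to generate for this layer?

2

At z = 7.2 mm: the cone: at t=0.960 of its height the radius interpolates to r₁+(r₂−r₁)t = 7.660, giving a regular 12-gon of that circumradius; the 13.5×11 cube at (10.5, 15.5) contributes its full rectangle; Taking the union: the 2 present regions are separate (no shared area or edge), so areas and boundary lengths simply add and each stays a separate island — 2 connected regions. The result has 2 disconnected regions.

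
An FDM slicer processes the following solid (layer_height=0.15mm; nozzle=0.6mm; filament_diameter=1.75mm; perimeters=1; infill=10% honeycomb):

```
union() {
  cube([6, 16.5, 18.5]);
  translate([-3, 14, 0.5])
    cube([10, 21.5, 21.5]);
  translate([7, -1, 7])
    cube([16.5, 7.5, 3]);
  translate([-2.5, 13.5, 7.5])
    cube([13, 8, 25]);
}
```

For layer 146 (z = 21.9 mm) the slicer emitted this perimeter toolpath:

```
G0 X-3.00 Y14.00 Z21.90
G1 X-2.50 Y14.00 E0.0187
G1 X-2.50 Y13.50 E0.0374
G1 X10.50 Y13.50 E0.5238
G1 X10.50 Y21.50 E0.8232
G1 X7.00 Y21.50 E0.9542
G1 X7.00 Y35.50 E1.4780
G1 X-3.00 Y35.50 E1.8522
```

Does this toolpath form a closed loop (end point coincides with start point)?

no

Start point (G0): (-3.00, 14.00). End point (last G1): the path does not return to the start — open.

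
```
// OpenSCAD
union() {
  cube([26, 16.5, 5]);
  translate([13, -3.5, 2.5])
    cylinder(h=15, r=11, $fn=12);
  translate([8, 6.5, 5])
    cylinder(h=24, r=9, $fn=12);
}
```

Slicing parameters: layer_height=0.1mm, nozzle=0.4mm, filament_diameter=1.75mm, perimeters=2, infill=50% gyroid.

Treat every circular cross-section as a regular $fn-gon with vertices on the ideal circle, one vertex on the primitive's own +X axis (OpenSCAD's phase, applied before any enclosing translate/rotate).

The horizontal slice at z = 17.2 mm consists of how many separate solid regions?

At z = 17.2 mm: the cube is absent (z outside [0, 5]); the r=11 cylinder at (13, -3.5) gives a regular 12-gon of circumradius 11 (constant along its height); the r=9 cylinder at (8, 6.5) gives a regular 12-gon of circumradius 9 (constant along its height); Taking the union: the regions partially overlap (shared area 93.16 mm²), so overlapping operands fuse into one piece — 1 connected region. The result has 1 disconnected region.

1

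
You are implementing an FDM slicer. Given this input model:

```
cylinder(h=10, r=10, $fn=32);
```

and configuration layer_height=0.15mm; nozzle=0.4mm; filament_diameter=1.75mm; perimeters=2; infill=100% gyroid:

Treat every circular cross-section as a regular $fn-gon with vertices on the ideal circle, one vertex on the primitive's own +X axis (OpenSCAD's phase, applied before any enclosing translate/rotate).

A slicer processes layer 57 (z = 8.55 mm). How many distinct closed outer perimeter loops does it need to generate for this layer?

At z = 8.55 mm: the r=10 cylinder contributes a regular 32-gon of circumradius 10. The result has 1 disconnected region.

1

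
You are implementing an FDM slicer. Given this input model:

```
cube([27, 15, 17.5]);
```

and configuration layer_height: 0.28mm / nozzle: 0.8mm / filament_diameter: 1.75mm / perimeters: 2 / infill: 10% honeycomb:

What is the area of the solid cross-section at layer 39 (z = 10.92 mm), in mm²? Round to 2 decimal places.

405.00 mm²

At z = 10.92 mm: the cube is present — its section is the full 27×15 rectangle (area 405.00 mm²). Overall, the cross-section is a single solid region. Net area = 405.00 mm².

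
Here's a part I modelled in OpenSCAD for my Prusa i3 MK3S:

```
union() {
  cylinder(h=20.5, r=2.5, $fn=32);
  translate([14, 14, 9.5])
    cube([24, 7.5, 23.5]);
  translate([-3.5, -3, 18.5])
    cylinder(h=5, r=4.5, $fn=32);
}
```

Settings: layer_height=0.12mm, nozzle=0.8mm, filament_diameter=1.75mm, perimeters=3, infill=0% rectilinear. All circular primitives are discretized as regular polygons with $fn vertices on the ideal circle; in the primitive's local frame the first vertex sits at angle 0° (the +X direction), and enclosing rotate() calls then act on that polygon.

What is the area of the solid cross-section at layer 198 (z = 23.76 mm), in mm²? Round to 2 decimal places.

At z = 23.76 mm: the cylinder is not intersected at this z (z outside [0, 20.5]); the cube at (14, 14) is present — its section is the full 24×7.5 rectangle (area 180.00 mm²); the cylinder at (-3.5, -3) is not intersected at this z (z outside [18.5, 23.5]); Merging all regions: only the 24×7.5 cube at (14, 14) is present, so the union is just that shape — area = 180.00 mm². Overall, the cross-section is a single solid region. Net area = 180.00 mm².

180.00 mm²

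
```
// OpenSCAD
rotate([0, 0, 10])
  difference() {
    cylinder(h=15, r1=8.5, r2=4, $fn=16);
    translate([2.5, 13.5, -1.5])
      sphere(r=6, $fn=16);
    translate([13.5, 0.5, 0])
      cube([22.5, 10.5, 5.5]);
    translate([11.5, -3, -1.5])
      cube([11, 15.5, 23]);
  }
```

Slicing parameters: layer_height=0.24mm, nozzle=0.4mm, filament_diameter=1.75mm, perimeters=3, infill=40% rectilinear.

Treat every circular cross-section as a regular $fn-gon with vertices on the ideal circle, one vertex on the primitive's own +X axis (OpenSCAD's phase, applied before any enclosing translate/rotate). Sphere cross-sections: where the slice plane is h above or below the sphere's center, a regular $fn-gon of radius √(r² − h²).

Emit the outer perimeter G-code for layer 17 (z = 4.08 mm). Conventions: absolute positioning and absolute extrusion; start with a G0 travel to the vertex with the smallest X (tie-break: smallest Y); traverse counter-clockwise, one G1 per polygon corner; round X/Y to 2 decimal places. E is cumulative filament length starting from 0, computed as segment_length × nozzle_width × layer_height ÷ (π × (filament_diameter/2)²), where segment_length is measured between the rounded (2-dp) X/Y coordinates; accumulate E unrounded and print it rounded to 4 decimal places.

At z = 4.08 mm: the cone (r1=8.5→r2=4) has section circumradius 7.276 here — a regular 16-gon; the sphere at (2.5, 13.5): section is a regular 16-gon, circumradius = √(r²−h²) = √(6²−5.58²) = 2.205; the cube at (13.5, 0.5) (footprint 22.5×10.5) is included at this height; the 11×15.5 cube at (11.5, -3) contributes its full rectangle; Subtracting the remaining from the first: starting from the cone, the r=6 sphere at (2.5, 13.5) misses the remaining region (no effect); the 22.5×10.5 cube at (13.5, 0.5) misses the remaining region (no effect); the 11×15.5 cube at (11.5, -3) misses the remaining region (no effect) — 1 connected region; (rotated 10° about Z; rotation is an isometry so areas/perimeters/island counts are preserved). The outline is a single polygon with 16 vertices. Extrusion per mm of travel: 0.4 × 0.24 / (π × 0.875²) = 0.039912. Accumulating E over each segment gives final E = 1.8130.

G0 X-7.17 Y-1.26 Z4.08
G1 X-6.14 Y-3.91 E0.1135
G1 X-4.17 Y-5.96 E0.2270
G1 X-1.57 Y-7.10 E0.3403
G1 X1.26 Y-7.17 E0.4532
G1 X3.91 Y-6.14 E0.5667
G1 X5.96 Y-4.17 E0.6802
G1 X7.10 Y-1.57 E0.7935
G1 X7.17 Y1.26 E0.9065
G1 X6.14 Y3.91 E1.0200
G1 X4.17 Y5.96 E1.1334
G1 X1.57 Y7.10 E1.2468
G1 X-1.26 Y7.17 E1.3597
G1 X-3.91 Y6.14 E1.4732
G1 X-5.96 Y4.17 E1.5867
G1 X-7.10 Y1.57 E1.7000
G1 X-7.17 Y-1.26 E1.8130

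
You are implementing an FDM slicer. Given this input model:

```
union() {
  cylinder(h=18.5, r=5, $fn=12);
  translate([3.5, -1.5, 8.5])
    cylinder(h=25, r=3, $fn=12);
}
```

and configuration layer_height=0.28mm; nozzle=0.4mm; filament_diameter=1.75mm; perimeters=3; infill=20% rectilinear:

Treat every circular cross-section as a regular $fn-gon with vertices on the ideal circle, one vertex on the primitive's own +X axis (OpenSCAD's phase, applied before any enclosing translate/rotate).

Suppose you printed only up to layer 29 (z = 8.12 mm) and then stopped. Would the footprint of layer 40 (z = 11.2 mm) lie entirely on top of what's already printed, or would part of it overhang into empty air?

part overhangs

Compare the two slices. At z = 8.12: the r=5 cylinder gives a regular 12-gon of circumradius 5 (constant along its height) (area = (12/2)·5.000²·sin(360°/12) = 75.00 mm²); the cylinder at (3.5, -1.5) is absent (z outside [8.5, 33.5]); Combining (union): only the r=5 cylinder is present, so the union is just that shape — area = 75.00 mm². At z = 11.2: the r=5 cylinder gives a regular 12-gon of circumradius 5 (constant along its height) (area = (12/2)·5.000²·sin(360°/12) = 75.00 mm²); the r=3 cylinder at (3.5, -1.5) gives a regular 12-gon of circumradius 3 (constant along its height) (area = (12/2)·3.000²·sin(360°/12) = 27.00 mm²); Taking the union: the regions partially overlap — summed areas 102.00 mm² minus the doubly-counted overlap 17.99 mm² gives 84.01 mm² — area = 84.01 mm². Checking containment: at z = 11.2 the cross-section extends beyond the z = 8.12 cross-section by about 9.01 mm².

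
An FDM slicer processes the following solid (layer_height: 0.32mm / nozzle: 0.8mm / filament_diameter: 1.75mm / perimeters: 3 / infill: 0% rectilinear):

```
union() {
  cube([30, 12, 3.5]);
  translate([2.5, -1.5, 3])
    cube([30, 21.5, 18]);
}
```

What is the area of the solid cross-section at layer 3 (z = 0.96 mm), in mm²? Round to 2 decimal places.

At z = 0.96 mm: the 30×12 cube contributes its full rectangle (area 360.00 mm²); the cube at (2.5, -1.5) is absent (z outside [3, 21]); Merging all regions: only the 30×12 cube is present, so the union is just that shape — area = 360.00 mm². Overall, the cross-section is a single solid region. Net area = 360.00 mm².

360.00 mm²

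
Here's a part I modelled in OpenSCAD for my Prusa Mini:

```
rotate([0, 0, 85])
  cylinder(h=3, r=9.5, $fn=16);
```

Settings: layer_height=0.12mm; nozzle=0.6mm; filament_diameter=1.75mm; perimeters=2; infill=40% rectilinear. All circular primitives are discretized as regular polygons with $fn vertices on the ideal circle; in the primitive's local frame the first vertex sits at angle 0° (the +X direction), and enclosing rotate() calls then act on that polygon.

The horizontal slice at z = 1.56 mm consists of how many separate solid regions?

1

At z = 1.56 mm: the r=9.5 cylinder gives a regular 16-gon of circumradius 9.5 (constant along its height); (whole slice rotated 85° about Z — lengths, areas and connectivity unchanged). The result has 1 disconnected region.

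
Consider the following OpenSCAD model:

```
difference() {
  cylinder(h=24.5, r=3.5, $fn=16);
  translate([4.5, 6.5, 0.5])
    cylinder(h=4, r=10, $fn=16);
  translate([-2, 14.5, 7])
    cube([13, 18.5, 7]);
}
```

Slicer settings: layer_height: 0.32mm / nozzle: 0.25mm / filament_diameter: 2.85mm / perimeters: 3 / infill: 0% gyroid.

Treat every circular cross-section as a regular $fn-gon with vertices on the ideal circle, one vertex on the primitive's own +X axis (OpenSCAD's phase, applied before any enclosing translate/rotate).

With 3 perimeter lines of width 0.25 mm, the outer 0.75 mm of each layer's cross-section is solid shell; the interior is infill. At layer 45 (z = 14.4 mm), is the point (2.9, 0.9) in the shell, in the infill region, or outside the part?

At z = 14.4 mm: the r=3.5 cylinder gives a regular 16-gon of circumradius 3.5 (constant along its height); the cylinder at (4.5, 6.5) does not reach this height (z outside [0.5, 4.5]); the cube at (-2, 14.5) is absent (z outside [7, 14]); After the difference (first − rest): none of the subtracted shapes is present at this height, so the r=3.5 cylinder is unchanged — 1 connected region. Overall, the cross-section is a single solid region. The nearest boundary edge runs (3.50, 0.00)→(3.23, 1.34); distance from the point to it = 0.41 mm. The point is inside the cross-section, 0.41 mm from the nearest boundary — within the 0.75 mm shell band (3 × 0.25).

shell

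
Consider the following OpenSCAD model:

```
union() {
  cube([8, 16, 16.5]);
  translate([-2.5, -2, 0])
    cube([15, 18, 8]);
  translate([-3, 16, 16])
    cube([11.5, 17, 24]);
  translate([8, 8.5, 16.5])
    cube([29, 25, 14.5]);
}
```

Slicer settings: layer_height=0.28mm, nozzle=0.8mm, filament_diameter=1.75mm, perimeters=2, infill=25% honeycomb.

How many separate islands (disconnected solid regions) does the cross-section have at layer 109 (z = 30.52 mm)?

At z = 30.52 mm: the cube is not intersected at this z (z outside [0, 16.5]); the cube at (-2.5, -2) does not reach this height (z outside [0, 8]); the cube at (-3, 16) is present — its section is the full 11.5×17 rectangle; the 29×25 cube at (8, 8.5) contributes its full rectangle; Merging all regions: the regions partially overlap (shared area 8.50 mm²), so overlapping operands fuse into one piece — 1 connected region. Overall, the cross-section is a single solid region. Island count = 1.

1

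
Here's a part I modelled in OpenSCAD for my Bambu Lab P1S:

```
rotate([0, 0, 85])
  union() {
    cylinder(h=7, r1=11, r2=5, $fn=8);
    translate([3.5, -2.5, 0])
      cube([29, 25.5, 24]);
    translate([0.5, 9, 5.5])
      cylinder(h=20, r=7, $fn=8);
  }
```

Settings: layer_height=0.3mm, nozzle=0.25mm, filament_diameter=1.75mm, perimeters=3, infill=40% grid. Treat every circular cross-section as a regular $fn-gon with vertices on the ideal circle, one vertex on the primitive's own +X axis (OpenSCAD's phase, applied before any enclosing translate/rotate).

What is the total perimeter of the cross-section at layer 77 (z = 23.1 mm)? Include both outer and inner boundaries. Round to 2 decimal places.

At z = 23.1 mm: the cone is absent (z outside [0, 7]); the cube at (3.5, -2.5) (footprint 29×25.5) is included at this height (perimeter 109.00 mm); the cylinder at (0.5, 9): section is a regular 8-gon, circumradius r=7 (perimeter = 2·8·7.000·sin(180°/8) = 42.86 mm); Combining (union): the regions partially overlap (shared area 31.02 mm²), so the edge portions inside another operand are dropped and the merged outline is re-measured after clipping — boundary = 125.41 mm; (whole slice rotated 85° about Z — lengths, areas and connectivity unchanged). Overall, the cross-section is a single solid region. Total boundary length (outer) = 125.41 mm.

125.41 mm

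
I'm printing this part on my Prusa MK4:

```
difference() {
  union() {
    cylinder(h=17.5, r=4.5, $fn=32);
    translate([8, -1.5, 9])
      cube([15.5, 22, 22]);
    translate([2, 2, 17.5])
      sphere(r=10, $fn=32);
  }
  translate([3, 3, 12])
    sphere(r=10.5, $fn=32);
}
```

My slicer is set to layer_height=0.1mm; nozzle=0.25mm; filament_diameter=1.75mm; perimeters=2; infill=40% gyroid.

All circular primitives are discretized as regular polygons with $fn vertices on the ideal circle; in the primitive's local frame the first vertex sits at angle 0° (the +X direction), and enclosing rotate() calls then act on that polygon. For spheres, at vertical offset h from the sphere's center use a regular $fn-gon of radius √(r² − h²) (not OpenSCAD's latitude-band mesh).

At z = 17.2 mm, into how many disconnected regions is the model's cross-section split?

At z = 17.2 mm: the r=4.5 cylinder gives a regular 32-gon of circumradius 4.5 (constant along its height); the cube at (8, -1.5) (footprint 15.5×22) is included at this height; the r=10 sphere at (2, 2) slices to a regular 32-gon of circumradius 9.995 (√(r²−h²) with h=0.3 from center); Taking the union: the regions partially overlap (shared area 98.37 mm²), so overlapping operands fuse into one piece — 1 connected region; the sphere at (3, 3): section is a regular 32-gon, circumradius = √(r²−h²) = √(10.5²−5.2²) = 9.122; After the difference (first − rest): starting from the result so far, the r=10.5 sphere at (3, 3) partially overlaps it — only the 257.53 mm² overlap (of its 259.74 mm²) is removed, clipping the outline — 1 connected region. The result has 1 disconnected region.

1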